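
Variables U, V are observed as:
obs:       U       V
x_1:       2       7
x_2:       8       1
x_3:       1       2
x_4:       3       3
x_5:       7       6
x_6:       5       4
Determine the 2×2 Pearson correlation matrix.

Step 1 — column means:
  mean(U) = (2 + 8 + 1 + 3 + 7 + 5) / 6 = 26/6 = 4.3333
  mean(V) = (7 + 1 + 2 + 3 + 6 + 4) / 6 = 23/6 = 3.8333

Step 2 — sample variances and covariances s[i,j] = (1/(n-1)) · Σ_k (x_{k,i} - mean_i) · (x_{k,j} - mean_j), with n-1 = 5:
  s[U,U] = ((-2.3333)·(-2.3333) + (3.6667)·(3.6667) + (-3.3333)·(-3.3333) + (-1.3333)·(-1.3333) + (2.6667)·(2.6667) + (0.6667)·(0.6667)) / 5 = 39.3333/5 = 7.8667
  s[U,V] = ((-2.3333)·(3.1667) + (3.6667)·(-2.8333) + (-3.3333)·(-1.8333) + (-1.3333)·(-0.8333) + (2.6667)·(2.1667) + (0.6667)·(0.1667)) / 5 = -4.6667/5 = -0.9333
  s[V,V] = ((3.1667)·(3.1667) + (-2.8333)·(-2.8333) + (-1.8333)·(-1.8333) + (-0.8333)·(-0.8333) + (2.1667)·(2.1667) + (0.1667)·(0.1667)) / 5 = 26.8333/5 = 5.3667
  Sample standard deviations s_i = √(s[i,i]):
  s(U) = √(7.8667) = 2.8048
  s(V) = √(5.3667) = 2.3166

Step 3 — r_{ij} = s_{ij} / (s_i · s_j):
  r[U,U] = 1 (diagonal).
  r[U,V] = -0.9333 / (2.8048 · 2.3166) = -0.9333 / 6.4975 = -0.1436
  r[V,V] = 1 (diagonal).

R is symmetric with unit diagonal. Assembling:

R = [[1, -0.1436],
 [-0.1436, 1]]


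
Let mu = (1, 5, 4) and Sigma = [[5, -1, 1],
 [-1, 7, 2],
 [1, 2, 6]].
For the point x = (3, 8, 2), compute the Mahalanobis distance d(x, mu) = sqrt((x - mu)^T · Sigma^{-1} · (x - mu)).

Step 1 — centre the observation: (x - mu) = (2, 3, -2).

Step 2 — invert Sigma (cofactor / det for 3×3, or solve directly):
  Sigma^{-1} = [[0.2197, 0.0462, -0.052],
 [0.0462, 0.1676, -0.0636],
 [-0.052, -0.0636, 0.1965]].

Step 3 — form the quadratic (x - mu)^T · Sigma^{-1} · (x - mu):
  Sigma^{-1} · (x - mu) = (0.6821, 0.7225, -0.6879).
  (x - mu)^T · [Sigma^{-1} · (x - mu)] = (2)·(0.6821) + (3)·(0.7225) + (-2)·(-0.6879) = 4.9075.

Step 4 — take square root: d = √(4.9075) ≈ 2.2153.

d(x, mu) = √(4.9075) ≈ 2.2153


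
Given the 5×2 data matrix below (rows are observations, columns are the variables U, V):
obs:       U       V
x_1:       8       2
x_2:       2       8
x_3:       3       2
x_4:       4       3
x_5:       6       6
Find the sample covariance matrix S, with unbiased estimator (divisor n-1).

Step 1 — column means:
  mean(U) = (8 + 2 + 3 + 4 + 6) / 5 = 23/5 = 4.6
  mean(V) = (2 + 8 + 2 + 3 + 6) / 5 = 21/5 = 4.2

Step 2 — sample covariance S[i,j] = (1/(n-1)) · Σ_k (x_{k,i} - mean_i) · (x_{k,j} - mean_j), with n-1 = 4.
  S[U,U] = ((3.4)·(3.4) + (-2.6)·(-2.6) + (-1.6)·(-1.6) + (-0.6)·(-0.6) + (1.4)·(1.4)) / 4 = 23.2/4 = 5.8
  S[U,V] = ((3.4)·(-2.2) + (-2.6)·(3.8) + (-1.6)·(-2.2) + (-0.6)·(-1.2) + (1.4)·(1.8)) / 4 = -10.6/4 = -2.65
  S[V,V] = ((-2.2)·(-2.2) + (3.8)·(3.8) + (-2.2)·(-2.2) + (-1.2)·(-1.2) + (1.8)·(1.8)) / 4 = 28.8/4 = 7.2

S is symmetric (S[j,i] = S[i,j]). Assembling:

S = [[5.8, -2.65],
 [-2.65, 7.2]]


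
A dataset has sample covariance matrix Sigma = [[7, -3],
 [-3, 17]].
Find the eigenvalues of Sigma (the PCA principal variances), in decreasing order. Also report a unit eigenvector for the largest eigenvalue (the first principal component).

Step 1 — characteristic polynomial of 2×2 Sigma:
  det(Sigma - λI) = λ² - trace · λ + det = 0.
  trace = 7 + 17 = 24, det = 7·17 - (-3)² = 110.
Step 2 — discriminant:
  Δ = trace² - 4·det = 576 - 440 = 136.
Step 3 — eigenvalues:
  λ = (trace ± √Δ)/2 = (24 ± 11.6619)/2,
  λ_1 = 17.831,  λ_2 = 6.169.

Step 4 — unit eigenvector for λ_1: solve (Sigma - λ_1 I)v = 0. First row:
  (7 - 17.831)·v_x + (-3)·v_y = 0, i.e. (-10.831)·v_x + (-3)·v_y = 0,
  so v ∝ (b, λ_1 - a) = (-3, 10.831); multiply by -1 so the first entry is positive: u = (3, -10.831).
  ||u|| = √((3)² + (-10.831)²) = √(126.3095) ≈ 11.2388,
  v_1 = u/||u|| ≈ (0.2669, -0.9637) (||v_1|| = 1).

λ_1 = 17.831,  λ_2 = 6.169;  v_1 ≈ (0.2669, -0.9637)


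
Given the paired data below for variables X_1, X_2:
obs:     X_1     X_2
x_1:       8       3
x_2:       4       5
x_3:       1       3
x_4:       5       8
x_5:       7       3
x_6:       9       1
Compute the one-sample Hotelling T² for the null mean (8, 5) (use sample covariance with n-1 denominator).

Step 1 — sample mean vector:
  mean(X_1) = (8 + 4 + 1 + 5 + 7 + 9) / 6 = 34/6 = 5.6667
  mean(X_2) = (3 + 5 + 3 + 8 + 3 + 1) / 6 = 23/6 = 3.8333
  x̄ = (5.6667, 3.8333),  deviation x̄ - mu_0 = (5.6667, 3.8333) - (8, 5) = (-2.3333, -1.1667).

Step 2 — sample covariance matrix, S[i,j] = (1/(n-1)) · Σ_k (x_{k,i} - mean_i) · (x_{k,j} - mean_j), divisor n-1 = 5:
  S[X_1,X_1] = ((2.3333)·(2.3333) + (-1.6667)·(-1.6667) + (-4.6667)·(-4.6667) + (-0.6667)·(-0.6667) + (1.3333)·(1.3333) + (3.3333)·(3.3333)) / 5 = 43.3333/5 = 8.6667
  S[X_1,X_2] = ((2.3333)·(-0.8333) + (-1.6667)·(1.1667) + (-4.6667)·(-0.8333) + (-0.6667)·(4.1667) + (1.3333)·(-0.8333) + (3.3333)·(-2.8333)) / 5 = -13.3333/5 = -2.6667
  S[X_2,X_2] = ((-0.8333)·(-0.8333) + (1.1667)·(1.1667) + (-0.8333)·(-0.8333) + (4.1667)·(4.1667) + (-0.8333)·(-0.8333) + (-2.8333)·(-2.8333)) / 5 = 28.8333/5 = 5.7667
  S = [[8.6667, -2.6667],
 [-2.6667, 5.7667]].

Step 3 — invert S. det(S) = 8.6667·5.7667 - (-2.6667)² = 42.8667.
  S^{-1} = (1/det) · [[d, -b], [-b, a]] = [[0.1345, 0.0622],
 [0.0622, 0.2022]].

Step 4 — quadratic form (x̄ - mu_0)^T · S^{-1} · (x̄ - mu_0):
  S^{-1} · (x̄ - mu_0) = (-0.3865, -0.381),
  (x̄ - mu_0)^T · [...] = (-2.3333)·(-0.3865) + (-1.1667)·(-0.381) = 1.3463.

Step 5 — scale by n: T² = 6 · 1.3463 = 8.0778.

T² ≈ 8.0778


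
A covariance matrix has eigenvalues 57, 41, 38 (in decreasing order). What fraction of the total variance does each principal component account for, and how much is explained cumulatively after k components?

Step 1 — total variance = trace(Sigma) = Σ λ_i = 57 + 41 + 38 = 136.

Step 2 — fraction explained by component i = λ_i / Σ λ:
  PC1: 57/136 = 0.4191
  PC2: 41/136 = 0.3015
  PC3: 38/136 = 0.2794

Step 3 — cumulative fraction after k components = (λ_1 + ... + λ_k) / Σ λ:
  k = 1: 57/136 = 0.4191
  k = 2: (57 + 41)/136 = 98/136 = 0.7206
  k = 3: (57 + 41 + 38)/136 = 136/136 = 1

Summary (fraction, with percent):

explained: PC1 0.4191 (41.91%), PC2 0.3015 (30.15%), PC3 0.2794 (27.94%);  cumulative: 0.4191, 0.7206, 1


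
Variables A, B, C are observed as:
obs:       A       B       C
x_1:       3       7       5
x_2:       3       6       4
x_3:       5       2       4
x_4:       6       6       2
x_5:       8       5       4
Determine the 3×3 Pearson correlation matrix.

Step 1 — column means:
  mean(A) = (3 + 3 + 5 + 6 + 8) / 5 = 25/5 = 5
  mean(B) = (7 + 6 + 2 + 6 + 5) / 5 = 26/5 = 5.2
  mean(C) = (5 + 4 + 4 + 2 + 4) / 5 = 19/5 = 3.8

Step 2 — sample variances and covariances s[i,j] = (1/(n-1)) · Σ_k (x_{k,i} - mean_i) · (x_{k,j} - mean_j), with n-1 = 4:
  s[A,A] = ((-2)·(-2) + (-2)·(-2) + (0)·(0) + (1)·(1) + (3)·(3)) / 4 = 18/4 = 4.5
  s[A,B] = ((-2)·(1.8) + (-2)·(0.8) + (0)·(-3.2) + (1)·(0.8) + (3)·(-0.2)) / 4 = -5/4 = -1.25
  s[A,C] = ((-2)·(1.2) + (-2)·(0.2) + (0)·(0.2) + (1)·(-1.8) + (3)·(0.2)) / 4 = -4/4 = -1
  s[B,B] = ((1.8)·(1.8) + (0.8)·(0.8) + (-3.2)·(-3.2) + (0.8)·(0.8) + (-0.2)·(-0.2)) / 4 = 14.8/4 = 3.7
  s[B,C] = ((1.8)·(1.2) + (0.8)·(0.2) + (-3.2)·(0.2) + (0.8)·(-1.8) + (-0.2)·(0.2)) / 4 = 0.2/4 = 0.05
  s[C,C] = ((1.2)·(1.2) + (0.2)·(0.2) + (0.2)·(0.2) + (-1.8)·(-1.8) + (0.2)·(0.2)) / 4 = 4.8/4 = 1.2
  Sample standard deviations s_i = √(s[i,i]):
  s(A) = √(4.5) = 2.1213
  s(B) = √(3.7) = 1.9235
  s(C) = √(1.2) = 1.0954

Step 3 — r_{ij} = s_{ij} / (s_i · s_j):
  r[A,A] = 1 (diagonal).
  r[A,B] = -1.25 / (2.1213 · 1.9235) = -1.25 / 4.0804 = -0.3063
  r[A,C] = -1 / (2.1213 · 1.0954) = -1 / 2.3238 = -0.4303
  r[B,B] = 1 (diagonal).
  r[B,C] = 0.05 / (1.9235 · 1.0954) = 0.05 / 2.1071 = 0.0237
  r[C,C] = 1 (diagonal).

R is symmetric with unit diagonal. Assembling:

R = [[1, -0.3063, -0.4303],
 [-0.3063, 1, 0.0237],
 [-0.4303, 0.0237, 1]]


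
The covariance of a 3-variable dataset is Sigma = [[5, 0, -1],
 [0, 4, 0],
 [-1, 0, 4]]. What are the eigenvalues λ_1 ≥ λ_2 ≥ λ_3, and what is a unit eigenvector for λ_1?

Step 1 — characteristic polynomial p(λ) = det(λI - Sigma) = λ³ - tr·λ² + c_1·λ - det, where tr = trace, c_1 = sum of the principal 2×2 minors, det = det(Sigma):
  tr = 5 + 4 + 4 = 13,
  c_1 = (5·4 - (0)²) + (5·4 - (-1)²) + (4·4 - (0)²) = 20 + 19 + 16 = 55,
  det = 5·(4·4 - (0)²) - (0)·((0)·4 - (0)·(-1)) + (-1)·((0)·(0) - 4·(-1)) = 5·(16) - (0)·(0) + (-1)·(4) = 76.
  So p(λ) = λ³ - 13λ² + 55λ - 76.
Step 2 — look for an integer root (rational root theorem: any rational root is an integer divisor of 76). Testing λ = 4:
  p(4) = 64 - 208 + 220 - 76 = 0  ✓
  Dividing out (λ - 4): p(λ) = (λ - 4)(λ² - 9λ + 19).
Step 3 — remaining eigenvalues from the quadratic λ² - 9λ + 19 = 0:
  Δ = 9² - 4·19 = 81 - 76 = 5,  λ = (9 ± √5)/2 = (9 ± 2.2361)/2 ≈ 5.618 or 3.382.
  Sorted: λ_1 = 5.618,  λ_2 = 4,  λ_3 = 3.382  (check: sum = 13 = tr ✓).

Step 4 — unit eigenvector for λ_1 ≈ 5.618: v spans the null space of (Sigma - λ_1 I), whose rows are
  r_1 = (-0.618, 0, -1),  r_2 = (0, -1.618, 0),  r_3 = (-1, 0, -1.618).
  v is orthogonal to every row, so take v ∝ r_1 × r_2 = ((0)·(0) - (-1)·(-1.618), (-1)·(0) - (-0.618)·(0), (-0.618)·(-1.618) - (0)·(0)) ≈ (-1.618, 0, 1).
  Rescale (multiply by -1 so the first nonzero entry is positive): u = (1.618, 0, -1).
  ||u|| = √((1.618)² + (0)² + (-1)²) = √(3.618) ≈ 1.9021,  v_1 = u/||u|| ≈ (0.8507, 0, -0.5257) (||v_1|| = 1).

λ_1 = 5.618,  λ_2 = 4,  λ_3 = 3.382;  v_1 ≈ (0.8507, 0, -0.5257)


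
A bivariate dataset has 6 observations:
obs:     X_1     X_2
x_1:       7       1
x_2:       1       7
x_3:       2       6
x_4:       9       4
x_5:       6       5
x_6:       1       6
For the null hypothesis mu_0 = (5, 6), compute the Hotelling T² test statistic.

Step 1 — sample mean vector:
  mean(X_1) = (7 + 1 + 2 + 9 + 6 + 1) / 6 = 26/6 = 4.3333
  mean(X_2) = (1 + 7 + 6 + 4 + 5 + 6) / 6 = 29/6 = 4.8333
  x̄ = (4.3333, 4.8333),  deviation x̄ - mu_0 = (4.3333, 4.8333) - (5, 6) = (-0.6667, -1.1667).

Step 2 — sample covariance matrix, S[i,j] = (1/(n-1)) · Σ_k (x_{k,i} - mean_i) · (x_{k,j} - mean_j), divisor n-1 = 5:
  S[X_1,X_1] = ((2.6667)·(2.6667) + (-3.3333)·(-3.3333) + (-2.3333)·(-2.3333) + (4.6667)·(4.6667) + (1.6667)·(1.6667) + (-3.3333)·(-3.3333)) / 5 = 59.3333/5 = 11.8667
  S[X_1,X_2] = ((2.6667)·(-3.8333) + (-3.3333)·(2.1667) + (-2.3333)·(1.1667) + (4.6667)·(-0.8333) + (1.6667)·(0.1667) + (-3.3333)·(1.1667)) / 5 = -27.6667/5 = -5.5333
  S[X_2,X_2] = ((-3.8333)·(-3.8333) + (2.1667)·(2.1667) + (1.1667)·(1.1667) + (-0.8333)·(-0.8333) + (0.1667)·(0.1667) + (1.1667)·(1.1667)) / 5 = 22.8333/5 = 4.5667
  S = [[11.8667, -5.5333],
 [-5.5333, 4.5667]].

Step 3 — invert S. det(S) = 11.8667·4.5667 - (-5.5333)² = 23.5733.
  S^{-1} = (1/det) · [[d, -b], [-b, a]] = [[0.1937, 0.2347],
 [0.2347, 0.5034]].

Step 4 — quadratic form (x̄ - mu_0)^T · S^{-1} · (x̄ - mu_0):
  S^{-1} · (x̄ - mu_0) = (-0.403, -0.7438),
  (x̄ - mu_0)^T · [...] = (-0.6667)·(-0.403) + (-1.1667)·(-0.7438) = 1.1364.

Step 5 — scale by n: T² = 6 · 1.1364 = 6.8184.

T² ≈ 6.8184


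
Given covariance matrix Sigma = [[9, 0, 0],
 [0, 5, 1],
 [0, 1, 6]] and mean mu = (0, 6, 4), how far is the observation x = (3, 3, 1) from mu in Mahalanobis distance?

Step 1 — centre the observation: (x - mu) = (3, -3, -3).

Step 2 — invert Sigma (cofactor / det for 3×3, or solve directly):
  Sigma^{-1} = [[0.1111, 0, 0],
 [0, 0.2069, -0.0345],
 [0, -0.0345, 0.1724]].

Step 3 — form the quadratic (x - mu)^T · Sigma^{-1} · (x - mu):
  Sigma^{-1} · (x - mu) = (0.3333, -0.5172, -0.4138).
  (x - mu)^T · [Sigma^{-1} · (x - mu)] = (3)·(0.3333) + (-3)·(-0.5172) + (-3)·(-0.4138) = 3.7931.

Step 4 — take square root: d = √(3.7931) ≈ 1.9476.

d(x, mu) = √(3.7931) ≈ 1.9476


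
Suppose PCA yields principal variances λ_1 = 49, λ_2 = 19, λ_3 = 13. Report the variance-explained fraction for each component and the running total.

Step 1 — total variance = trace(Sigma) = Σ λ_i = 49 + 19 + 13 = 81.

Step 2 — fraction explained by component i = λ_i / Σ λ:
  PC1: 49/81 = 0.6049
  PC2: 19/81 = 0.2346
  PC3: 13/81 = 0.1605

Step 3 — cumulative fraction after k components = (λ_1 + ... + λ_k) / Σ λ:
  k = 1: 49/81 = 0.6049
  k = 2: (49 + 19)/81 = 68/81 = 0.8395
  k = 3: (49 + 19 + 13)/81 = 81/81 = 1

Summary (fraction, with percent):

explained: PC1 0.6049 (60.49%), PC2 0.2346 (23.46%), PC3 0.1605 (16.05%);  cumulative: 0.6049, 0.8395, 1


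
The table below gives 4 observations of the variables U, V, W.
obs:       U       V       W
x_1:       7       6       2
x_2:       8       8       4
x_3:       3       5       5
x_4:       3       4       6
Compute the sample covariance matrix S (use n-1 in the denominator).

Step 1 — column means:
  mean(U) = (7 + 8 + 3 + 3) / 4 = 21/4 = 5.25
  mean(V) = (6 + 8 + 5 + 4) / 4 = 23/4 = 5.75
  mean(W) = (2 + 4 + 5 + 6) / 4 = 17/4 = 4.25

Step 2 — sample covariance S[i,j] = (1/(n-1)) · Σ_k (x_{k,i} - mean_i) · (x_{k,j} - mean_j), with n-1 = 3.
  S[U,U] = ((1.75)·(1.75) + (2.75)·(2.75) + (-2.25)·(-2.25) + (-2.25)·(-2.25)) / 3 = 20.75/3 = 6.9167
  S[U,V] = ((1.75)·(0.25) + (2.75)·(2.25) + (-2.25)·(-0.75) + (-2.25)·(-1.75)) / 3 = 12.25/3 = 4.0833
  S[U,W] = ((1.75)·(-2.25) + (2.75)·(-0.25) + (-2.25)·(0.75) + (-2.25)·(1.75)) / 3 = -10.25/3 = -3.4167
  S[V,V] = ((0.25)·(0.25) + (2.25)·(2.25) + (-0.75)·(-0.75) + (-1.75)·(-1.75)) / 3 = 8.75/3 = 2.9167
  S[V,W] = ((0.25)·(-2.25) + (2.25)·(-0.25) + (-0.75)·(0.75) + (-1.75)·(1.75)) / 3 = -4.75/3 = -1.5833
  S[W,W] = ((-2.25)·(-2.25) + (-0.25)·(-0.25) + (0.75)·(0.75) + (1.75)·(1.75)) / 3 = 8.75/3 = 2.9167

S is symmetric (S[j,i] = S[i,j]). Assembling:

S = [[6.9167, 4.0833, -3.4167],
 [4.0833, 2.9167, -1.5833],
 [-3.4167, -1.5833, 2.9167]]


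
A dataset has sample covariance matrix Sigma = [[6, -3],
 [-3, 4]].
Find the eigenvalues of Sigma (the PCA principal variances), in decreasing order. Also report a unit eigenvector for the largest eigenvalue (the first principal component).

Step 1 — characteristic polynomial of 2×2 Sigma:
  det(Sigma - λI) = λ² - trace · λ + det = 0.
  trace = 6 + 4 = 10, det = 6·4 - (-3)² = 15.
Step 2 — discriminant:
  Δ = trace² - 4·det = 100 - 60 = 40.
Step 3 — eigenvalues:
  λ = (trace ± √Δ)/2 = (10 ± 6.3246)/2,
  λ_1 = 8.1623,  λ_2 = 1.8377.

Step 4 — unit eigenvector for λ_1: solve (Sigma - λ_1 I)v = 0. First row:
  (6 - 8.1623)·v_x + (-3)·v_y = 0, i.e. (-2.1623)·v_x + (-3)·v_y = 0,
  so v ∝ (b, λ_1 - a) = (-3, 2.1623); multiply by -1 so the first entry is positive: u = (3, -2.1623).
  ||u|| = √((3)² + (-2.1623)²) = √(13.6754) ≈ 3.698,
  v_1 = u/||u|| ≈ (0.8112, -0.5847) (||v_1|| = 1).

λ_1 = 8.1623,  λ_2 = 1.8377;  v_1 ≈ (0.8112, -0.5847)


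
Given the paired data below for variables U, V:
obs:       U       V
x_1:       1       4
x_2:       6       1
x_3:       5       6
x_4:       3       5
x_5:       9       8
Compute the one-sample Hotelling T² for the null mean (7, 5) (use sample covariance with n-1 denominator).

Step 1 — sample mean vector:
  mean(U) = (1 + 6 + 5 + 3 + 9) / 5 = 24/5 = 4.8
  mean(V) = (4 + 1 + 6 + 5 + 8) / 5 = 24/5 = 4.8
  x̄ = (4.8, 4.8),  deviation x̄ - mu_0 = (4.8, 4.8) - (7, 5) = (-2.2, -0.2).

Step 2 — sample covariance matrix, S[i,j] = (1/(n-1)) · Σ_k (x_{k,i} - mean_i) · (x_{k,j} - mean_j), divisor n-1 = 4:
  S[U,U] = ((-3.8)·(-3.8) + (1.2)·(1.2) + (0.2)·(0.2) + (-1.8)·(-1.8) + (4.2)·(4.2)) / 4 = 36.8/4 = 9.2
  S[U,V] = ((-3.8)·(-0.8) + (1.2)·(-3.8) + (0.2)·(1.2) + (-1.8)·(0.2) + (4.2)·(3.2)) / 4 = 11.8/4 = 2.95
  S[V,V] = ((-0.8)·(-0.8) + (-3.8)·(-3.8) + (1.2)·(1.2) + (0.2)·(0.2) + (3.2)·(3.2)) / 4 = 26.8/4 = 6.7
  S = [[9.2, 2.95],
 [2.95, 6.7]].

Step 3 — invert S. det(S) = 9.2·6.7 - (2.95)² = 52.9375.
  S^{-1} = (1/det) · [[d, -b], [-b, a]] = [[0.1266, -0.0557],
 [-0.0557, 0.1738]].

Step 4 — quadratic form (x̄ - mu_0)^T · S^{-1} · (x̄ - mu_0):
  S^{-1} · (x̄ - mu_0) = (-0.2673, 0.0878),
  (x̄ - mu_0)^T · [...] = (-2.2)·(-0.2673) + (-0.2)·(0.0878) = 0.5705.

Step 5 — scale by n: T² = 5 · 0.5705 = 2.8524.

T² ≈ 2.8524


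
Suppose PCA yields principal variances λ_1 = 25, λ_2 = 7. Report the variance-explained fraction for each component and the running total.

Step 1 — total variance = trace(Sigma) = Σ λ_i = 25 + 7 = 32.

Step 2 — fraction explained by component i = λ_i / Σ λ:
  PC1: 25/32 = 0.7812
  PC2: 7/32 = 0.2188

Step 3 — cumulative fraction after k components = (λ_1 + ... + λ_k) / Σ λ:
  k = 1: 25/32 = 0.7812
  k = 2: (25 + 7)/32 = 32/32 = 1

Summary (fraction, with percent):

explained: PC1 0.7812 (78.12%), PC2 0.2188 (21.88%);  cumulative: 0.7812, 1


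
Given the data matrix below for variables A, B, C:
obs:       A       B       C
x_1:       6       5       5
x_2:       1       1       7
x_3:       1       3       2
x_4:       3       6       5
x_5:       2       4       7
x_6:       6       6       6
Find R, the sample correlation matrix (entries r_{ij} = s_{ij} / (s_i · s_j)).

Step 1 — column means:
  mean(A) = (6 + 1 + 1 + 3 + 2 + 6) / 6 = 19/6 = 3.1667
  mean(B) = (5 + 1 + 3 + 6 + 4 + 6) / 6 = 25/6 = 4.1667
  mean(C) = (5 + 7 + 2 + 5 + 7 + 6) / 6 = 32/6 = 5.3333

Step 2 — sample variances and covariances s[i,j] = (1/(n-1)) · Σ_k (x_{k,i} - mean_i) · (x_{k,j} - mean_j), with n-1 = 5:
  s[A,A] = ((2.8333)·(2.8333) + (-2.1667)·(-2.1667) + (-2.1667)·(-2.1667) + (-0.1667)·(-0.1667) + (-1.1667)·(-1.1667) + (2.8333)·(2.8333)) / 5 = 26.8333/5 = 5.3667
  s[A,B] = ((2.8333)·(0.8333) + (-2.1667)·(-3.1667) + (-2.1667)·(-1.1667) + (-0.1667)·(1.8333) + (-1.1667)·(-0.1667) + (2.8333)·(1.8333)) / 5 = 16.8333/5 = 3.3667
  s[A,C] = ((2.8333)·(-0.3333) + (-2.1667)·(1.6667) + (-2.1667)·(-3.3333) + (-0.1667)·(-0.3333) + (-1.1667)·(1.6667) + (2.8333)·(0.6667)) / 5 = 2.6667/5 = 0.5333
  s[B,B] = ((0.8333)·(0.8333) + (-3.1667)·(-3.1667) + (-1.1667)·(-1.1667) + (1.8333)·(1.8333) + (-0.1667)·(-0.1667) + (1.8333)·(1.8333)) / 5 = 18.8333/5 = 3.7667
  s[B,C] = ((0.8333)·(-0.3333) + (-3.1667)·(1.6667) + (-1.1667)·(-3.3333) + (1.8333)·(-0.3333) + (-0.1667)·(1.6667) + (1.8333)·(0.6667)) / 5 = -1.3333/5 = -0.2667
  s[C,C] = ((-0.3333)·(-0.3333) + (1.6667)·(1.6667) + (-3.3333)·(-3.3333) + (-0.3333)·(-0.3333) + (1.6667)·(1.6667) + (0.6667)·(0.6667)) / 5 = 17.3333/5 = 3.4667
  Sample standard deviations s_i = √(s[i,i]):
  s(A) = √(5.3667) = 2.3166
  s(B) = √(3.7667) = 1.9408
  s(C) = √(3.4667) = 1.8619

Step 3 — r_{ij} = s_{ij} / (s_i · s_j):
  r[A,A] = 1 (diagonal).
  r[A,B] = 3.3667 / (2.3166 · 1.9408) = 3.3667 / 4.496 = 0.7488
  r[A,C] = 0.5333 / (2.3166 · 1.8619) = 0.5333 / 4.3133 = 0.1236
  r[B,B] = 1 (diagonal).
  r[B,C] = -0.2667 / (1.9408 · 1.8619) = -0.2667 / 3.6136 = -0.0738
  r[C,C] = 1 (diagonal).

R is symmetric with unit diagonal. Assembling:

R = [[1, 0.7488, 0.1236],
 [0.7488, 1, -0.0738],
 [0.1236, -0.0738, 1]]


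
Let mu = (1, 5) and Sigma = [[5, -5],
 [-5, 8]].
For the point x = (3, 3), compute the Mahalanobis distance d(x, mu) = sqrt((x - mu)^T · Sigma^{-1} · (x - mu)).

Step 1 — centre the observation: (x - mu) = (2, -2).

Step 2 — invert Sigma. det(Sigma) = 5·8 - (-5)² = 15.
  Sigma^{-1} = (1/det) · [[d, -b], [-b, a]] = [[0.5333, 0.3333],
 [0.3333, 0.3333]].

Step 3 — form the quadratic (x - mu)^T · Sigma^{-1} · (x - mu):
  Sigma^{-1} · (x - mu) = (0.4, 0).
  (x - mu)^T · [Sigma^{-1} · (x - mu)] = (2)·(0.4) + (-2)·(0) = 0.8.

Step 4 — take square root: d = √(0.8) ≈ 0.8944.

d(x, mu) = √(0.8) ≈ 0.8944


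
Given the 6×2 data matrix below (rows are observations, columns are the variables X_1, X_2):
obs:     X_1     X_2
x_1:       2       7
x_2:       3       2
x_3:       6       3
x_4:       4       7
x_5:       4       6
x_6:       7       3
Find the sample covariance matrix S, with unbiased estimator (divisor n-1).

Step 1 — column means:
  mean(X_1) = (2 + 3 + 6 + 4 + 4 + 7) / 6 = 26/6 = 4.3333
  mean(X_2) = (7 + 2 + 3 + 7 + 6 + 3) / 6 = 28/6 = 4.6667

Step 2 — sample covariance S[i,j] = (1/(n-1)) · Σ_k (x_{k,i} - mean_i) · (x_{k,j} - mean_j), with n-1 = 5.
  S[X_1,X_1] = ((-2.3333)·(-2.3333) + (-1.3333)·(-1.3333) + (1.6667)·(1.6667) + (-0.3333)·(-0.3333) + (-0.3333)·(-0.3333) + (2.6667)·(2.6667)) / 5 = 17.3333/5 = 3.4667
  S[X_1,X_2] = ((-2.3333)·(2.3333) + (-1.3333)·(-2.6667) + (1.6667)·(-1.6667) + (-0.3333)·(2.3333) + (-0.3333)·(1.3333) + (2.6667)·(-1.6667)) / 5 = -10.3333/5 = -2.0667
  S[X_2,X_2] = ((2.3333)·(2.3333) + (-2.6667)·(-2.6667) + (-1.6667)·(-1.6667) + (2.3333)·(2.3333) + (1.3333)·(1.3333) + (-1.6667)·(-1.6667)) / 5 = 25.3333/5 = 5.0667

S is symmetric (S[j,i] = S[i,j]). Assembling:

S = [[3.4667, -2.0667],
 [-2.0667, 5.0667]]


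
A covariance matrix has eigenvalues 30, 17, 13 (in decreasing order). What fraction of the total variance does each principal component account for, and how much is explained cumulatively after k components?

Step 1 — total variance = trace(Sigma) = Σ λ_i = 30 + 17 + 13 = 60.

Step 2 — fraction explained by component i = λ_i / Σ λ:
  PC1: 30/60 = 0.5
  PC2: 17/60 = 0.2833
  PC3: 13/60 = 0.2167

Step 3 — cumulative fraction after k components = (λ_1 + ... + λ_k) / Σ λ:
  k = 1: 30/60 = 0.5
  k = 2: (30 + 17)/60 = 47/60 = 0.7833
  k = 3: (30 + 17 + 13)/60 = 60/60 = 1

Summary (fraction, with percent):

explained: PC1 0.5 (50%), PC2 0.2833 (28.33%), PC3 0.2167 (21.67%);  cumulative: 0.5, 0.7833, 1


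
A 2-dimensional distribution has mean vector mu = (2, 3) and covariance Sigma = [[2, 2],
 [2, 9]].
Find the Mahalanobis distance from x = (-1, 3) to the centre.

Step 1 — centre the observation: (x - mu) = (-3, 0).

Step 2 — invert Sigma. det(Sigma) = 2·9 - (2)² = 14.
  Sigma^{-1} = (1/det) · [[d, -b], [-b, a]] = [[0.6429, -0.1429],
 [-0.1429, 0.1429]].

Step 3 — form the quadratic (x - mu)^T · Sigma^{-1} · (x - mu):
  Sigma^{-1} · (x - mu) = (-1.9286, 0.4286).
  (x - mu)^T · [Sigma^{-1} · (x - mu)] = (-3)·(-1.9286) + (0)·(0.4286) = 5.7857.

Step 4 — take square root: d = √(5.7857) ≈ 2.4054.

d(x, mu) = √(5.7857) ≈ 2.4054


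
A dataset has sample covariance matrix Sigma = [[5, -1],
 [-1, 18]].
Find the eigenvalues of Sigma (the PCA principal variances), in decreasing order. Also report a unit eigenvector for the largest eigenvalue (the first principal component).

Step 1 — characteristic polynomial of 2×2 Sigma:
  det(Sigma - λI) = λ² - trace · λ + det = 0.
  trace = 5 + 18 = 23, det = 5·18 - (-1)² = 89.
Step 2 — discriminant:
  Δ = trace² - 4·det = 529 - 356 = 173.
Step 3 — eigenvalues:
  λ = (trace ± √Δ)/2 = (23 ± 13.1529)/2,
  λ_1 = 18.0765,  λ_2 = 4.9235.

Step 4 — unit eigenvector for λ_1: solve (Sigma - λ_1 I)v = 0. First row:
  (5 - 18.0765)·v_x + (-1)·v_y = 0, i.e. (-13.0765)·v_x + (-1)·v_y = 0,
  so v ∝ (b, λ_1 - a) = (-1, 13.0765); multiply by -1 so the first entry is positive: u = (1, -13.0765).
  ||u|| = √((1)² + (-13.0765)²) = √(171.9942) ≈ 13.1147,
  v_1 = u/||u|| ≈ (0.0763, -0.9971) (||v_1|| = 1).

λ_1 = 18.0765,  λ_2 = 4.9235;  v_1 ≈ (0.0763, -0.9971)


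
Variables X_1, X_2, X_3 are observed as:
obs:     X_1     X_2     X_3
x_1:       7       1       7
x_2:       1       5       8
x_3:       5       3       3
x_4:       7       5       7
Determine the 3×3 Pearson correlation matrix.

Step 1 — column means:
  mean(X_1) = (7 + 1 + 5 + 7) / 4 = 20/4 = 5
  mean(X_2) = (1 + 5 + 3 + 5) / 4 = 14/4 = 3.5
  mean(X_3) = (7 + 8 + 3 + 7) / 4 = 25/4 = 6.25

Step 2 — sample variances and covariances s[i,j] = (1/(n-1)) · Σ_k (x_{k,i} - mean_i) · (x_{k,j} - mean_j), with n-1 = 3:
  s[X_1,X_1] = ((2)·(2) + (-4)·(-4) + (0)·(0) + (2)·(2)) / 3 = 24/3 = 8
  s[X_1,X_2] = ((2)·(-2.5) + (-4)·(1.5) + (0)·(-0.5) + (2)·(1.5)) / 3 = -8/3 = -2.6667
  s[X_1,X_3] = ((2)·(0.75) + (-4)·(1.75) + (0)·(-3.25) + (2)·(0.75)) / 3 = -4/3 = -1.3333
  s[X_2,X_2] = ((-2.5)·(-2.5) + (1.5)·(1.5) + (-0.5)·(-0.5) + (1.5)·(1.5)) / 3 = 11/3 = 3.6667
  s[X_2,X_3] = ((-2.5)·(0.75) + (1.5)·(1.75) + (-0.5)·(-3.25) + (1.5)·(0.75)) / 3 = 3.5/3 = 1.1667
  s[X_3,X_3] = ((0.75)·(0.75) + (1.75)·(1.75) + (-3.25)·(-3.25) + (0.75)·(0.75)) / 3 = 14.75/3 = 4.9167
  Sample standard deviations s_i = √(s[i,i]):
  s(X_1) = √(8) = 2.8284
  s(X_2) = √(3.6667) = 1.9149
  s(X_3) = √(4.9167) = 2.2174

Step 3 — r_{ij} = s_{ij} / (s_i · s_j):
  r[X_1,X_1] = 1 (diagonal).
  r[X_1,X_2] = -2.6667 / (2.8284 · 1.9149) = -2.6667 / 5.416 = -0.4924
  r[X_1,X_3] = -1.3333 / (2.8284 · 2.2174) = -1.3333 / 6.2716 = -0.2126
  r[X_2,X_2] = 1 (diagonal).
  r[X_2,X_3] = 1.1667 / (1.9149 · 2.2174) = 1.1667 / 4.2459 = 0.2748
  r[X_3,X_3] = 1 (diagonal).

R is symmetric with unit diagonal. Assembling:

R = [[1, -0.4924, -0.2126],
 [-0.4924, 1, 0.2748],
 [-0.2126, 0.2748, 1]]


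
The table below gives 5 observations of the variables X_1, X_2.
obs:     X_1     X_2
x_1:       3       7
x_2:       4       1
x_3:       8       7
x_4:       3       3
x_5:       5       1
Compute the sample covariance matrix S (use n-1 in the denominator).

Step 1 — column means:
  mean(X_1) = (3 + 4 + 8 + 3 + 5) / 5 = 23/5 = 4.6
  mean(X_2) = (7 + 1 + 7 + 3 + 1) / 5 = 19/5 = 3.8

Step 2 — sample covariance S[i,j] = (1/(n-1)) · Σ_k (x_{k,i} - mean_i) · (x_{k,j} - mean_j), with n-1 = 4.
  S[X_1,X_1] = ((-1.6)·(-1.6) + (-0.6)·(-0.6) + (3.4)·(3.4) + (-1.6)·(-1.6) + (0.4)·(0.4)) / 4 = 17.2/4 = 4.3
  S[X_1,X_2] = ((-1.6)·(3.2) + (-0.6)·(-2.8) + (3.4)·(3.2) + (-1.6)·(-0.8) + (0.4)·(-2.8)) / 4 = 7.6/4 = 1.9
  S[X_2,X_2] = ((3.2)·(3.2) + (-2.8)·(-2.8) + (3.2)·(3.2) + (-0.8)·(-0.8) + (-2.8)·(-2.8)) / 4 = 36.8/4 = 9.2

S is symmetric (S[j,i] = S[i,j]). Assembling:

S = [[4.3, 1.9],
 [1.9, 9.2]]


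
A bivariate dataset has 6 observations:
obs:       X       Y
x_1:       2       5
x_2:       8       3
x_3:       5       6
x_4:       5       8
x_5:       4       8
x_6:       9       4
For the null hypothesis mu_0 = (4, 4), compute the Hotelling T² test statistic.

Step 1 — sample mean vector:
  mean(X) = (2 + 8 + 5 + 5 + 4 + 9) / 6 = 33/6 = 5.5
  mean(Y) = (5 + 3 + 6 + 8 + 8 + 4) / 6 = 34/6 = 5.6667
  x̄ = (5.5, 5.6667),  deviation x̄ - mu_0 = (5.5, 5.6667) - (4, 4) = (1.5, 1.6667).

Step 2 — sample covariance matrix, S[i,j] = (1/(n-1)) · Σ_k (x_{k,i} - mean_i) · (x_{k,j} - mean_j), divisor n-1 = 5:
  S[X,X] = ((-3.5)·(-3.5) + (2.5)·(2.5) + (-0.5)·(-0.5) + (-0.5)·(-0.5) + (-1.5)·(-1.5) + (3.5)·(3.5)) / 5 = 33.5/5 = 6.7
  S[X,Y] = ((-3.5)·(-0.6667) + (2.5)·(-2.6667) + (-0.5)·(0.3333) + (-0.5)·(2.3333) + (-1.5)·(2.3333) + (3.5)·(-1.6667)) / 5 = -15/5 = -3
  S[Y,Y] = ((-0.6667)·(-0.6667) + (-2.6667)·(-2.6667) + (0.3333)·(0.3333) + (2.3333)·(2.3333) + (2.3333)·(2.3333) + (-1.6667)·(-1.6667)) / 5 = 21.3333/5 = 4.2667
  S = [[6.7, -3],
 [-3, 4.2667]].

Step 3 — invert S. det(S) = 6.7·4.2667 - (-3)² = 19.5867.
  S^{-1} = (1/det) · [[d, -b], [-b, a]] = [[0.2178, 0.1532],
 [0.1532, 0.3421]].

Step 4 — quadratic form (x̄ - mu_0)^T · S^{-1} · (x̄ - mu_0):
  S^{-1} · (x̄ - mu_0) = (0.582, 0.7999),
  (x̄ - mu_0)^T · [...] = (1.5)·(0.582) + (1.6667)·(0.7999) = 2.2061.

Step 5 — scale by n: T² = 6 · 2.2061 = 13.2369.

T² ≈ 13.2369


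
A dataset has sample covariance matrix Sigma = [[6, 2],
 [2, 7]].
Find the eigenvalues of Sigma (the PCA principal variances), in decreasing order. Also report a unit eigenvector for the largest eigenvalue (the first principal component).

Step 1 — characteristic polynomial of 2×2 Sigma:
  det(Sigma - λI) = λ² - trace · λ + det = 0.
  trace = 6 + 7 = 13, det = 6·7 - (2)² = 38.
Step 2 — discriminant:
  Δ = trace² - 4·det = 169 - 152 = 17.
Step 3 — eigenvalues:
  λ = (trace ± √Δ)/2 = (13 ± 4.1231)/2,
  λ_1 = 8.5616,  λ_2 = 4.4384.

Step 4 — unit eigenvector for λ_1: solve (Sigma - λ_1 I)v = 0. First row:
  (6 - 8.5616)·v_x + (2)·v_y = 0, i.e. (-2.5616)·v_x + (2)·v_y = 0,
  so v ∝ (b, λ_1 - a) = (2, 2.5616) = u.
  ||u|| = √((2)² + (2.5616)²) = √(10.5616) ≈ 3.2499,
  v_1 = u/||u|| ≈ (0.6154, 0.7882) (||v_1|| = 1).

λ_1 = 8.5616,  λ_2 = 4.4384;  v_1 ≈ (0.6154, 0.7882)


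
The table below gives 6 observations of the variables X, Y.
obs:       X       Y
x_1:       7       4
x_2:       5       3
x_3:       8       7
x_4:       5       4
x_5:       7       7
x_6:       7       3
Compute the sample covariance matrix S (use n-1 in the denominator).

Step 1 — column means:
  mean(X) = (7 + 5 + 8 + 5 + 7 + 7) / 6 = 39/6 = 6.5
  mean(Y) = (4 + 3 + 7 + 4 + 7 + 3) / 6 = 28/6 = 4.6667

Step 2 — sample covariance S[i,j] = (1/(n-1)) · Σ_k (x_{k,i} - mean_i) · (x_{k,j} - mean_j), with n-1 = 5.
  S[X,X] = ((0.5)·(0.5) + (-1.5)·(-1.5) + (1.5)·(1.5) + (-1.5)·(-1.5) + (0.5)·(0.5) + (0.5)·(0.5)) / 5 = 7.5/5 = 1.5
  S[X,Y] = ((0.5)·(-0.6667) + (-1.5)·(-1.6667) + (1.5)·(2.3333) + (-1.5)·(-0.6667) + (0.5)·(2.3333) + (0.5)·(-1.6667)) / 5 = 7/5 = 1.4
  S[Y,Y] = ((-0.6667)·(-0.6667) + (-1.6667)·(-1.6667) + (2.3333)·(2.3333) + (-0.6667)·(-0.6667) + (2.3333)·(2.3333) + (-1.6667)·(-1.6667)) / 5 = 17.3333/5 = 3.4667

S is symmetric (S[j,i] = S[i,j]). Assembling:

S = [[1.5, 1.4],
 [1.4, 3.4667]]


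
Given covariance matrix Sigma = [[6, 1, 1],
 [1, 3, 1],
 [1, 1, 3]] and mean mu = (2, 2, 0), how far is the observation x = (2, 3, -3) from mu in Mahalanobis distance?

Step 1 — centre the observation: (x - mu) = (0, 1, -3).

Step 2 — invert Sigma (cofactor / det for 3×3, or solve directly):
  Sigma^{-1} = [[0.1818, -0.0455, -0.0455],
 [-0.0455, 0.3864, -0.1136],
 [-0.0455, -0.1136, 0.3864]].

Step 3 — form the quadratic (x - mu)^T · Sigma^{-1} · (x - mu):
  Sigma^{-1} · (x - mu) = (0.0909, 0.7273, -1.2727).
  (x - mu)^T · [Sigma^{-1} · (x - mu)] = (0)·(0.0909) + (1)·(0.7273) + (-3)·(-1.2727) = 4.5455.

Step 4 — take square root: d = √(4.5455) ≈ 2.132.

d(x, mu) = √(4.5455) ≈ 2.132


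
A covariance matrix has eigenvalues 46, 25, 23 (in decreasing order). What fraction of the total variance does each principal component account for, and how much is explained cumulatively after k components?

Step 1 — total variance = trace(Sigma) = Σ λ_i = 46 + 25 + 23 = 94.

Step 2 — fraction explained by component i = λ_i / Σ λ:
  PC1: 46/94 = 0.4894
  PC2: 25/94 = 0.266
  PC3: 23/94 = 0.2447

Step 3 — cumulative fraction after k components = (λ_1 + ... + λ_k) / Σ λ:
  k = 1: 46/94 = 0.4894
  k = 2: (46 + 25)/94 = 71/94 = 0.7553
  k = 3: (46 + 25 + 23)/94 = 94/94 = 1

Summary (fraction, with percent):

explained: PC1 0.4894 (48.94%), PC2 0.266 (26.6%), PC3 0.2447 (24.47%);  cumulative: 0.4894, 0.7553, 1


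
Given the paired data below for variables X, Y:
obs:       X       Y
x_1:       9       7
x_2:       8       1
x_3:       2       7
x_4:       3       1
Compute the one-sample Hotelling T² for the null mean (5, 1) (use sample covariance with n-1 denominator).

Step 1 — sample mean vector:
  mean(X) = (9 + 8 + 2 + 3) / 4 = 22/4 = 5.5
  mean(Y) = (7 + 1 + 7 + 1) / 4 = 16/4 = 4
  x̄ = (5.5, 4),  deviation x̄ - mu_0 = (5.5, 4) - (5, 1) = (0.5, 3).

Step 2 — sample covariance matrix, S[i,j] = (1/(n-1)) · Σ_k (x_{k,i} - mean_i) · (x_{k,j} - mean_j), divisor n-1 = 3:
  S[X,X] = ((3.5)·(3.5) + (2.5)·(2.5) + (-3.5)·(-3.5) + (-2.5)·(-2.5)) / 3 = 37/3 = 12.3333
  S[X,Y] = ((3.5)·(3) + (2.5)·(-3) + (-3.5)·(3) + (-2.5)·(-3)) / 3 = 0/3 = 0
  S[Y,Y] = ((3)·(3) + (-3)·(-3) + (3)·(3) + (-3)·(-3)) / 3 = 36/3 = 12
  S = [[12.3333, 0],
 [0, 12]].

Step 3 — invert S. det(S) = 12.3333·12 - (0)² = 148.
  S^{-1} = (1/det) · [[d, -b], [-b, a]] = [[0.0811, 0],
 [0, 0.0833]].

Step 4 — quadratic form (x̄ - mu_0)^T · S^{-1} · (x̄ - mu_0):
  S^{-1} · (x̄ - mu_0) = (0.0405, 0.25),
  (x̄ - mu_0)^T · [...] = (0.5)·(0.0405) + (3)·(0.25) = 0.7703.

Step 5 — scale by n: T² = 4 · 0.7703 = 3.0811.

T² ≈ 3.0811


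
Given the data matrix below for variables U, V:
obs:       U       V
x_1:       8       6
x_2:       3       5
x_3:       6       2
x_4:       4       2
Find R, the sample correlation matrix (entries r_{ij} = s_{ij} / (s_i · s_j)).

Step 1 — column means:
  mean(U) = (8 + 3 + 6 + 4) / 4 = 21/4 = 5.25
  mean(V) = (6 + 5 + 2 + 2) / 4 = 15/4 = 3.75

Step 2 — sample variances and covariances s[i,j] = (1/(n-1)) · Σ_k (x_{k,i} - mean_i) · (x_{k,j} - mean_j), with n-1 = 3:
  s[U,U] = ((2.75)·(2.75) + (-2.25)·(-2.25) + (0.75)·(0.75) + (-1.25)·(-1.25)) / 3 = 14.75/3 = 4.9167
  s[U,V] = ((2.75)·(2.25) + (-2.25)·(1.25) + (0.75)·(-1.75) + (-1.25)·(-1.75)) / 3 = 4.25/3 = 1.4167
  s[V,V] = ((2.25)·(2.25) + (1.25)·(1.25) + (-1.75)·(-1.75) + (-1.75)·(-1.75)) / 3 = 12.75/3 = 4.25
  Sample standard deviations s_i = √(s[i,i]):
  s(U) = √(4.9167) = 2.2174
  s(V) = √(4.25) = 2.0616

Step 3 — r_{ij} = s_{ij} / (s_i · s_j):
  r[U,U] = 1 (diagonal).
  r[U,V] = 1.4167 / (2.2174 · 2.0616) = 1.4167 / 4.5712 = 0.3099
  r[V,V] = 1 (diagonal).

R is symmetric with unit diagonal. Assembling:

R = [[1, 0.3099],
 [0.3099, 1]]


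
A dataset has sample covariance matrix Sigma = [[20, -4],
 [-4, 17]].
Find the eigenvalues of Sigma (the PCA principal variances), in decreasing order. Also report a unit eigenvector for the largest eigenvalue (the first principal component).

Step 1 — characteristic polynomial of 2×2 Sigma:
  det(Sigma - λI) = λ² - trace · λ + det = 0.
  trace = 20 + 17 = 37, det = 20·17 - (-4)² = 324.
Step 2 — discriminant:
  Δ = trace² - 4·det = 1369 - 1296 = 73.
Step 3 — eigenvalues:
  λ = (trace ± √Δ)/2 = (37 ± 8.544)/2,
  λ_1 = 22.772,  λ_2 = 14.228.

Step 4 — unit eigenvector for λ_1: solve (Sigma - λ_1 I)v = 0. First row:
  (20 - 22.772)·v_x + (-4)·v_y = 0, i.e. (-2.772)·v_x + (-4)·v_y = 0,
  so v ∝ (b, λ_1 - a) = (-4, 2.772); multiply by -1 so the first entry is positive: u = (4, -2.772).
  ||u|| = √((4)² + (-2.772)²) = √(23.684) ≈ 4.8666,
  v_1 = u/||u|| ≈ (0.8219, -0.5696) (||v_1|| = 1).

λ_1 = 22.772,  λ_2 = 14.228;  v_1 ≈ (0.8219, -0.5696)


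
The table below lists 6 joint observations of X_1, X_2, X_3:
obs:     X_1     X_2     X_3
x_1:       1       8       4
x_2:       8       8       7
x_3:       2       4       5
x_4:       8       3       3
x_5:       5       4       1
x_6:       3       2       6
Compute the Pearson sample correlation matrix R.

Step 1 — column means:
  mean(X_1) = (1 + 8 + 2 + 8 + 5 + 3) / 6 = 27/6 = 4.5
  mean(X_2) = (8 + 8 + 4 + 3 + 4 + 2) / 6 = 29/6 = 4.8333
  mean(X_3) = (4 + 7 + 5 + 3 + 1 + 6) / 6 = 26/6 = 4.3333

Step 2 — sample variances and covariances s[i,j] = (1/(n-1)) · Σ_k (x_{k,i} - mean_i) · (x_{k,j} - mean_j), with n-1 = 5:
  s[X_1,X_1] = ((-3.5)·(-3.5) + (3.5)·(3.5) + (-2.5)·(-2.5) + (3.5)·(3.5) + (0.5)·(0.5) + (-1.5)·(-1.5)) / 5 = 45.5/5 = 9.1
  s[X_1,X_2] = ((-3.5)·(3.1667) + (3.5)·(3.1667) + (-2.5)·(-0.8333) + (3.5)·(-1.8333) + (0.5)·(-0.8333) + (-1.5)·(-2.8333)) / 5 = -0.5/5 = -0.1
  s[X_1,X_3] = ((-3.5)·(-0.3333) + (3.5)·(2.6667) + (-2.5)·(0.6667) + (3.5)·(-1.3333) + (0.5)·(-3.3333) + (-1.5)·(1.6667)) / 5 = 0/5 = 0
  s[X_2,X_2] = ((3.1667)·(3.1667) + (3.1667)·(3.1667) + (-0.8333)·(-0.8333) + (-1.8333)·(-1.8333) + (-0.8333)·(-0.8333) + (-2.8333)·(-2.8333)) / 5 = 32.8333/5 = 6.5667
  s[X_2,X_3] = ((3.1667)·(-0.3333) + (3.1667)·(2.6667) + (-0.8333)·(0.6667) + (-1.8333)·(-1.3333) + (-0.8333)·(-3.3333) + (-2.8333)·(1.6667)) / 5 = 7.3333/5 = 1.4667
  s[X_3,X_3] = ((-0.3333)·(-0.3333) + (2.6667)·(2.6667) + (0.6667)·(0.6667) + (-1.3333)·(-1.3333) + (-3.3333)·(-3.3333) + (1.6667)·(1.6667)) / 5 = 23.3333/5 = 4.6667
  Sample standard deviations s_i = √(s[i,i]):
  s(X_1) = √(9.1) = 3.0166
  s(X_2) = √(6.5667) = 2.5626
  s(X_3) = √(4.6667) = 2.1602

Step 3 — r_{ij} = s_{ij} / (s_i · s_j):
  r[X_1,X_1] = 1 (diagonal).
  r[X_1,X_2] = -0.1 / (3.0166 · 2.5626) = -0.1 / 7.7302 = -0.0129
  r[X_1,X_3] = 0 / (3.0166 · 2.1602) = 0 / 6.5166 = 0
  r[X_2,X_2] = 1 (diagonal).
  r[X_2,X_3] = 1.4667 / (2.5626 · 2.1602) = 1.4667 / 5.5357 = 0.2649
  r[X_3,X_3] = 1 (diagonal).

R is symmetric with unit diagonal. Assembling:

R = [[1, -0.0129, 0],
 [-0.0129, 1, 0.2649],
 [0, 0.2649, 1]]


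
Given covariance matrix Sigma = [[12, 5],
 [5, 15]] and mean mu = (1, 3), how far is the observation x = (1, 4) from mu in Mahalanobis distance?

Step 1 — centre the observation: (x - mu) = (0, 1).

Step 2 — invert Sigma. det(Sigma) = 12·15 - (5)² = 155.
  Sigma^{-1} = (1/det) · [[d, -b], [-b, a]] = [[0.0968, -0.0323],
 [-0.0323, 0.0774]].

Step 3 — form the quadratic (x - mu)^T · Sigma^{-1} · (x - mu):
  Sigma^{-1} · (x - mu) = (-0.0323, 0.0774).
  (x - mu)^T · [Sigma^{-1} · (x - mu)] = (0)·(-0.0323) + (1)·(0.0774) = 0.0774.

Step 4 — take square root: d = √(0.0774) ≈ 0.2782.

d(x, mu) = √(0.0774) ≈ 0.2782


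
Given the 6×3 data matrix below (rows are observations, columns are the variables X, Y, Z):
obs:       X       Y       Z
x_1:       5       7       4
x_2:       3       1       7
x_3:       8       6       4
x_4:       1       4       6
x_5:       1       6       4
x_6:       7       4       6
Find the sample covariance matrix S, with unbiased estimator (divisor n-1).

Step 1 — column means:
  mean(X) = (5 + 3 + 8 + 1 + 1 + 7) / 6 = 25/6 = 4.1667
  mean(Y) = (7 + 1 + 6 + 4 + 6 + 4) / 6 = 28/6 = 4.6667
  mean(Z) = (4 + 7 + 4 + 6 + 4 + 6) / 6 = 31/6 = 5.1667

Step 2 — sample covariance S[i,j] = (1/(n-1)) · Σ_k (x_{k,i} - mean_i) · (x_{k,j} - mean_j), with n-1 = 5.
  S[X,X] = ((0.8333)·(0.8333) + (-1.1667)·(-1.1667) + (3.8333)·(3.8333) + (-3.1667)·(-3.1667) + (-3.1667)·(-3.1667) + (2.8333)·(2.8333)) / 5 = 44.8333/5 = 8.9667
  S[X,Y] = ((0.8333)·(2.3333) + (-1.1667)·(-3.6667) + (3.8333)·(1.3333) + (-3.1667)·(-0.6667) + (-3.1667)·(1.3333) + (2.8333)·(-0.6667)) / 5 = 7.3333/5 = 1.4667
  S[X,Z] = ((0.8333)·(-1.1667) + (-1.1667)·(1.8333) + (3.8333)·(-1.1667) + (-3.1667)·(0.8333) + (-3.1667)·(-1.1667) + (2.8333)·(0.8333)) / 5 = -4.1667/5 = -0.8333
  S[Y,Y] = ((2.3333)·(2.3333) + (-3.6667)·(-3.6667) + (1.3333)·(1.3333) + (-0.6667)·(-0.6667) + (1.3333)·(1.3333) + (-0.6667)·(-0.6667)) / 5 = 23.3333/5 = 4.6667
  S[Y,Z] = ((2.3333)·(-1.1667) + (-3.6667)·(1.8333) + (1.3333)·(-1.1667) + (-0.6667)·(0.8333) + (1.3333)·(-1.1667) + (-0.6667)·(0.8333)) / 5 = -13.6667/5 = -2.7333
  S[Z,Z] = ((-1.1667)·(-1.1667) + (1.8333)·(1.8333) + (-1.1667)·(-1.1667) + (0.8333)·(0.8333) + (-1.1667)·(-1.1667) + (0.8333)·(0.8333)) / 5 = 8.8333/5 = 1.7667

S is symmetric (S[j,i] = S[i,j]). Assembling:

S = [[8.9667, 1.4667, -0.8333],
 [1.4667, 4.6667, -2.7333],
 [-0.8333, -2.7333, 1.7667]]


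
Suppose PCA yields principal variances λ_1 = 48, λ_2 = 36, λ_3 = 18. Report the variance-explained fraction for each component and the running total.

Step 1 — total variance = trace(Sigma) = Σ λ_i = 48 + 36 + 18 = 102.

Step 2 — fraction explained by component i = λ_i / Σ λ:
  PC1: 48/102 = 0.4706
  PC2: 36/102 = 0.3529
  PC3: 18/102 = 0.1765

Step 3 — cumulative fraction after k components = (λ_1 + ... + λ_k) / Σ λ:
  k = 1: 48/102 = 0.4706
  k = 2: (48 + 36)/102 = 84/102 = 0.8235
  k = 3: (48 + 36 + 18)/102 = 102/102 = 1

Summary (fraction, with percent):

explained: PC1 0.4706 (47.06%), PC2 0.3529 (35.29%), PC3 0.1765 (17.65%);  cumulative: 0.4706, 0.8235, 1


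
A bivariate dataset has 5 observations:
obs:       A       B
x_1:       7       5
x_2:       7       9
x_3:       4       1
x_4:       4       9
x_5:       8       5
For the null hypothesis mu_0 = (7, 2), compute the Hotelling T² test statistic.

Step 1 — sample mean vector:
  mean(A) = (7 + 7 + 4 + 4 + 8) / 5 = 30/5 = 6
  mean(B) = (5 + 9 + 1 + 9 + 5) / 5 = 29/5 = 5.8
  x̄ = (6, 5.8),  deviation x̄ - mu_0 = (6, 5.8) - (7, 2) = (-1, 3.8).

Step 2 — sample covariance matrix, S[i,j] = (1/(n-1)) · Σ_k (x_{k,i} - mean_i) · (x_{k,j} - mean_j), divisor n-1 = 4:
  S[A,A] = ((1)·(1) + (1)·(1) + (-2)·(-2) + (-2)·(-2) + (2)·(2)) / 4 = 14/4 = 3.5
  S[A,B] = ((1)·(-0.8) + (1)·(3.2) + (-2)·(-4.8) + (-2)·(3.2) + (2)·(-0.8)) / 4 = 4/4 = 1
  S[B,B] = ((-0.8)·(-0.8) + (3.2)·(3.2) + (-4.8)·(-4.8) + (3.2)·(3.2) + (-0.8)·(-0.8)) / 4 = 44.8/4 = 11.2
  S = [[3.5, 1],
 [1, 11.2]].

Step 3 — invert S. det(S) = 3.5·11.2 - (1)² = 38.2.
  S^{-1} = (1/det) · [[d, -b], [-b, a]] = [[0.2932, -0.0262],
 [-0.0262, 0.0916]].

Step 4 — quadratic form (x̄ - mu_0)^T · S^{-1} · (x̄ - mu_0):
  S^{-1} · (x̄ - mu_0) = (-0.3927, 0.3743),
  (x̄ - mu_0)^T · [...] = (-1)·(-0.3927) + (3.8)·(0.3743) = 1.8152.

Step 5 — scale by n: T² = 5 · 1.8152 = 9.0759.

T² ≈ 9.0759
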